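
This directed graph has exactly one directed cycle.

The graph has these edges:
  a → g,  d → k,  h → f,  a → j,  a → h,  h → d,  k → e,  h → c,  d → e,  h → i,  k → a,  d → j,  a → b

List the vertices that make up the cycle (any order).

a, d, h, k

DFS with gray/black marking from a:
a gray
  h gray
    f gray
    f black
    d gray
      j gray
      j black
      k gray
        k→a: a is gray → back edge
Back edge closes the cycle a → h → d → k → a; its vertices are {a, d, h, k}.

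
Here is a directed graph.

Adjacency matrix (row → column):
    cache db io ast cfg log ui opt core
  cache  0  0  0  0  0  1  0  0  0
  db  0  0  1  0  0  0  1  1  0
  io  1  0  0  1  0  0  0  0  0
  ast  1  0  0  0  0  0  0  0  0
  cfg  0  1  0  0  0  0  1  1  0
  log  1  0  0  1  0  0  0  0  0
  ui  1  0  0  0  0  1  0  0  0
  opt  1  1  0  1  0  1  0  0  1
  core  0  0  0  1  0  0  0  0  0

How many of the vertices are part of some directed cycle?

A vertex is on a directed cycle iff it belongs to a strongly connected component of size ≥ 2 (or has a self-loop).
The vertices on cycles are {db, ast, log, opt, cache} — 5 in total.

5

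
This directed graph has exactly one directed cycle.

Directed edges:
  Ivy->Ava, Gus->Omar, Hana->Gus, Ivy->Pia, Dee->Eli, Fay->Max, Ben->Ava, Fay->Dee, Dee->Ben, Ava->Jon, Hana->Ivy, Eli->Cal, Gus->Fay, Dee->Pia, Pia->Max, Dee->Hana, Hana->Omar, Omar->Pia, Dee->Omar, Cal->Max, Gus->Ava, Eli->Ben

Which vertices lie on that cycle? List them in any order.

DFS with gray/black marking from Dee:
Dee gray
  Ben gray
    Ava gray
      Jon gray
      Jon black
    Ava black
  Ben black
  Eli gray
    Cal gray
      Max gray
      Max black
    Cal black
    Eli→Ben: Ben black — skip
  Eli black
  Pia gray
    Pia→Max: Max black — skip
  Pia black
  Hana gray
    Omar gray
      Omar→Pia: Pia black — skip
    Omar black
    Ivy gray
      Ivy→Pia: Pia black — skip
      Ivy→Ava: Ava black — skip
    Ivy black
    Gus gray
      Gus→Ava: Ava black — skip
      Fay gray
        Fay→Dee: Dee is gray → back edge
Back edge closes the cycle Dee → Hana → Gus → Fay → Dee; its vertices are {Dee, Fay, Gus, Hana}.

Dee, Fay, Gus, Hana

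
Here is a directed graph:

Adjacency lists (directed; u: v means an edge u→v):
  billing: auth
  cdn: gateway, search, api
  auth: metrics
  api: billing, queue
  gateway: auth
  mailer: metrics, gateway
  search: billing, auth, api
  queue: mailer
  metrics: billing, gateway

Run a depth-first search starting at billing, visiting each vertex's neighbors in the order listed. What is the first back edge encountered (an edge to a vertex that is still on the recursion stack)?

metrics→billing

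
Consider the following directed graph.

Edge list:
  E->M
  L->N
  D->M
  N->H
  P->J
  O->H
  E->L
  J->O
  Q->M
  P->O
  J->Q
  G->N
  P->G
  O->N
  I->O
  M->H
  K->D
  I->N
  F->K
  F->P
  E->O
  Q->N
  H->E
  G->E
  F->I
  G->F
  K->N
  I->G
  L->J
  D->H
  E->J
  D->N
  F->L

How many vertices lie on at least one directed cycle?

12

A vertex is on a directed cycle iff it belongs to a strongly connected component of size ≥ 2 (or has a self-loop).
The vertices on cycles are {E, F, G, H, I, J, L, M, N, O, P, Q} — 12 in total.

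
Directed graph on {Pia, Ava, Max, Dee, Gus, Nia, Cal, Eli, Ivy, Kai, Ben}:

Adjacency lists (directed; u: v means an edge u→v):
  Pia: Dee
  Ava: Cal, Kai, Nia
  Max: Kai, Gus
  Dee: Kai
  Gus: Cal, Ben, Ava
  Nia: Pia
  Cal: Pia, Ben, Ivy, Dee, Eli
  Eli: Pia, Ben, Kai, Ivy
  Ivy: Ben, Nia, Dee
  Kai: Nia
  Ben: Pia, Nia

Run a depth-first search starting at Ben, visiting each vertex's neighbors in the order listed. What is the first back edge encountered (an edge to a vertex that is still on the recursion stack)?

Nia->Pia

DFS from Ben (visiting each vertex's neighbors in the order listed); mark gray on enter, black on exit:
Ben gray
  Pia gray
    Dee gray
      Kai gray
        Nia gray
          Nia→Pia: Pia is gray → back edge
First back edge: Nia → Pia.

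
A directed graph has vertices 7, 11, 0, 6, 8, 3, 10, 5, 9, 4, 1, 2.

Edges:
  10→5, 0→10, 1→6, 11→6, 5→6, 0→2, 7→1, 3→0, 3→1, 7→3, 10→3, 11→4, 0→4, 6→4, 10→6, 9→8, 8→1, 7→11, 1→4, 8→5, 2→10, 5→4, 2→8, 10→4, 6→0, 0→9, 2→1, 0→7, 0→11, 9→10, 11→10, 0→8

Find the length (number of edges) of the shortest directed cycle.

For each vertex v, BFS finds the shortest path from v back to v.
The shortest such closed walk is 0 → 10 → 3 → 0, length 3.

3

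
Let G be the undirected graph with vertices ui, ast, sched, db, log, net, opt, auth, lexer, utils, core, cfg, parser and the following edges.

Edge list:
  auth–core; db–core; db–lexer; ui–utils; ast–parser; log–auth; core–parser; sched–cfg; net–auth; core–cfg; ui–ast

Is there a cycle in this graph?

DFS, tracking each vertex's parent; an edge to a visited non-parent vertex closes a cycle.
Start from net:
visit net (parent –)
  visit auth (parent net)
    auth–net: parent, skip
    visit log (parent auth)
      log–auth: parent, skip
    visit core (parent auth)
      visit db (parent core)
        visit lexer (parent db)
          lexer–db: parent, skip
        db–core: parent, skip
      visit parser (parent core)
        parser–core: parent, skip
        visit ast (parent parser)
          visit ui (parent ast)
            ui–ast: parent, skip
            visit utils (parent ui)
              utils–ui: parent, skip
          ast–parser: parent, skip
      visit cfg (parent core)
        cfg–core: parent, skip
        visit sched (parent cfg)
          sched–cfg: parent, skip
      core–auth: parent, skip
visit opt (parent –)
No non-parent visited neighbor found — the graph is a forest.

No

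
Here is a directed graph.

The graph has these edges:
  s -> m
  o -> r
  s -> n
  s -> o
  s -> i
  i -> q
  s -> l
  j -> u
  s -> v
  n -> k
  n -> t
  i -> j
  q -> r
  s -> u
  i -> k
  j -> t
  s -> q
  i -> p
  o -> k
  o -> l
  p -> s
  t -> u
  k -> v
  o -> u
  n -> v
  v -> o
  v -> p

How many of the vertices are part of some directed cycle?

7

A vertex is on a directed cycle iff it belongs to a strongly connected component of size ≥ 2 (or has a self-loop).
The vertices on cycles are {i, k, n, o, p, s, v} — 7 in total.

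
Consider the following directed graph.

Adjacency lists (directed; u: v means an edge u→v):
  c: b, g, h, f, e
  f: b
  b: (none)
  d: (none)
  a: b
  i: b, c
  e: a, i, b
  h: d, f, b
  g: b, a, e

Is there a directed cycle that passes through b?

No

b lies on a cycle iff there is a path from b back to itself.
Exploring from b, it never reaches itself; equivalently, its strongly connected component is a singleton.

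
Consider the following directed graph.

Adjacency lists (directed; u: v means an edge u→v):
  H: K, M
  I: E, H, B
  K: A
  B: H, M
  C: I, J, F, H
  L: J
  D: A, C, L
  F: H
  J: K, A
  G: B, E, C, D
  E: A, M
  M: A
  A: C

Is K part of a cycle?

K is on a cycle iff K can reach itself via ≥1 edge.
K → A → C → J → K — yes.

Yes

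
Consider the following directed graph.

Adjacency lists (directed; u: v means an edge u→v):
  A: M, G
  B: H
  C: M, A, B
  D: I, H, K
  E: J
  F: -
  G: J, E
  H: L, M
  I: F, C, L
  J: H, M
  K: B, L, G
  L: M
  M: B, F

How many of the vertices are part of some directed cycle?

4

A vertex is on a directed cycle iff it belongs to a strongly connected component of size ≥ 2 (or has a self-loop).
The vertices on cycles are {B, H, L, M} — 4 in total.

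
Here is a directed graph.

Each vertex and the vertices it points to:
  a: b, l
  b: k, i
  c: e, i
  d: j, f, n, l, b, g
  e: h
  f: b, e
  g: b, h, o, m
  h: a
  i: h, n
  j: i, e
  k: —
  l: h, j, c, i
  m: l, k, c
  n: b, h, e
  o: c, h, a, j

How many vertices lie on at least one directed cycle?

9

A vertex is on a directed cycle iff it belongs to a strongly connected component of size ≥ 2 (or has a self-loop).
The vertices on cycles are {a, b, c, e, h, i, j, l, n} — 9 in total.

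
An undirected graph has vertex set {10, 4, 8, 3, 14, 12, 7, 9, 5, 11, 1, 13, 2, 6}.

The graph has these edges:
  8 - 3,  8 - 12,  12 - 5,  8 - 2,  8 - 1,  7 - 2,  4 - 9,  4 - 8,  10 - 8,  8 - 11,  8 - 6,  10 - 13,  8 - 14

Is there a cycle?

No

DFS, tracking each vertex's parent; an edge to a visited non-parent vertex closes a cycle.
Start from 14:
visit 14 (parent –)
  visit 8 (parent 14)
    8–14: parent, skip
    visit 3 (parent 8)
      3–8: parent, skip
    visit 11 (parent 8)
      11–8: parent, skip
    visit 12 (parent 8)
      visit 5 (parent 12)
        5–12: parent, skip
      12–8: parent, skip
    visit 1 (parent 8)
      1–8: parent, skip
    visit 6 (parent 8)
      6–8: parent, skip
    visit 2 (parent 8)
      visit 7 (parent 2)
        7–2: parent, skip
      2–8: parent, skip
    visit 4 (parent 8)
      visit 9 (parent 4)
        9–4: parent, skip
      4–8: parent, skip
    visit 10 (parent 8)
      10–8: parent, skip
      visit 13 (parent 10)
        13–10: parent, skip
No non-parent visited neighbor found — the graph is a forest.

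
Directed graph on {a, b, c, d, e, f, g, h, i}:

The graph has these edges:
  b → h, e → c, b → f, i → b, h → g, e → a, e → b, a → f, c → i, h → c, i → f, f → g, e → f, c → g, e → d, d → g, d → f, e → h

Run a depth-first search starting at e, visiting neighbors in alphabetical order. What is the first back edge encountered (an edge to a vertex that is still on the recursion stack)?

i→b

DFS from e (visiting neighbors in alphabetical order); mark gray on enter, black on exit:
e gray
  a gray
    f gray
      g gray
      g black
    f black
  a black
  b gray
    b→f: f black — skip
    h gray
      c gray
        c→g: g black — skip
        i gray
          i→b: b is gray → back edge
First back edge: i → b.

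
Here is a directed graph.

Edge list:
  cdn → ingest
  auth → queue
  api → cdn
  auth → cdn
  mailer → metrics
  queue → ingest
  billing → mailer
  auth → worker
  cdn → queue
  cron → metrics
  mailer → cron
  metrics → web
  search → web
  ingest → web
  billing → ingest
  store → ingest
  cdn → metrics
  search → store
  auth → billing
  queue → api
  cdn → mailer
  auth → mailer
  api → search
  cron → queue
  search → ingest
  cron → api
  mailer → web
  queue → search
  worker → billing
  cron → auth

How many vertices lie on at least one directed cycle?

8

A vertex is on a directed cycle iff it belongs to a strongly connected component of size ≥ 2 (or has a self-loop).
The vertices on cycles are {api, cdn, auth, cron, queue, mailer, worker, billing} — 8 in total.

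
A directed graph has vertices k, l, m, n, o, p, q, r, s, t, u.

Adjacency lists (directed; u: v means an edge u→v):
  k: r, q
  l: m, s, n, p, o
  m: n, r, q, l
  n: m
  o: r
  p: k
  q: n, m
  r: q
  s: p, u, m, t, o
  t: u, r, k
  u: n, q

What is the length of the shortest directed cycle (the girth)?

2

For each vertex v, BFS finds the shortest path from v back to v.
The shortest such closed walk is m → q → m, length 2.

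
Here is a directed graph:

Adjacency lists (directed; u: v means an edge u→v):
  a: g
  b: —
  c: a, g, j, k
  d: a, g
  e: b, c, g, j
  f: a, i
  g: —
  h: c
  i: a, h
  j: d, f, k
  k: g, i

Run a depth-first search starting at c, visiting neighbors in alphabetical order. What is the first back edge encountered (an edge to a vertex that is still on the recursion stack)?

h->c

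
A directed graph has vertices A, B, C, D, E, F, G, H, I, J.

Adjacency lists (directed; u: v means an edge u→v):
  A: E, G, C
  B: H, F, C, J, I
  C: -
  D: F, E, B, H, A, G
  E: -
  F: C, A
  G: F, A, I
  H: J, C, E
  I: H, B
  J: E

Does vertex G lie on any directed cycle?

Yes

G is on a cycle iff G can reach itself via ≥1 edge.
G → A → G — yes.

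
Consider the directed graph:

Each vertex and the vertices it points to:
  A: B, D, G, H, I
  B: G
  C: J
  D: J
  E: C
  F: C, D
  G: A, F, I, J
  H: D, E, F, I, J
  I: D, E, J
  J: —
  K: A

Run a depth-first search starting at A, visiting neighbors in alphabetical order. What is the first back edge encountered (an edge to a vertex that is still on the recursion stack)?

DFS from A (visiting neighbors in alphabetical order); mark gray on enter, black on exit:
A gray
  B gray
    G gray
      G→A: A is gray → back edge
First back edge: G → A.

G->A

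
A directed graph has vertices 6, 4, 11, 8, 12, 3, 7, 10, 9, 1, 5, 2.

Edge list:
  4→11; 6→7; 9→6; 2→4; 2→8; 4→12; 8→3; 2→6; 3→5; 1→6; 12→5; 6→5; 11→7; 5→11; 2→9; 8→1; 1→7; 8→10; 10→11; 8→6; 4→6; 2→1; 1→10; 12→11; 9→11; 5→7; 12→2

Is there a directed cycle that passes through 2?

2 is on a cycle iff 2 can reach itself via ≥1 edge.
2 → 4 → 12 → 2 — yes.

Yes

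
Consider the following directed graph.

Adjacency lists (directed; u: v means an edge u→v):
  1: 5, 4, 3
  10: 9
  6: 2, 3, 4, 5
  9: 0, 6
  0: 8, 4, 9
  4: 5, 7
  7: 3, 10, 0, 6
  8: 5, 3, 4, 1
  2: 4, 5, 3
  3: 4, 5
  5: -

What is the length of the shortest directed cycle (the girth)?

For each vertex v, BFS finds the shortest path from v back to v.
The shortest such closed walk is 0 → 9 → 0, length 2.

2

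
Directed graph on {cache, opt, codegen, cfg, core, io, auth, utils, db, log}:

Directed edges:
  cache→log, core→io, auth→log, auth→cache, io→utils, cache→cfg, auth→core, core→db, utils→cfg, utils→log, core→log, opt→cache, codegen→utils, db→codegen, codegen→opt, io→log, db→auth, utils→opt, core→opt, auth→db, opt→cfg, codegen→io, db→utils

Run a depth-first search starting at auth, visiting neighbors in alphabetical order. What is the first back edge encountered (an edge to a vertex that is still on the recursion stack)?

DFS from auth (visiting neighbors in alphabetical order); mark gray on enter, black on exit:
auth gray
  cache gray
    cfg gray
    cfg black
    log gray
    log black
  cache black
  core gray
    db gray
      db→auth: auth is gray → back edge
First back edge: db → auth.

db->auth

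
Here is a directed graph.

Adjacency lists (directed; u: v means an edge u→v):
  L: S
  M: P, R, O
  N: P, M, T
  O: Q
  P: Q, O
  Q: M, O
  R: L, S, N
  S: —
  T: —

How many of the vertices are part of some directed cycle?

A vertex is on a directed cycle iff it belongs to a strongly connected component of size ≥ 2 (or has a self-loop).
The vertices on cycles are {M, N, O, P, Q, R} — 6 in total.

6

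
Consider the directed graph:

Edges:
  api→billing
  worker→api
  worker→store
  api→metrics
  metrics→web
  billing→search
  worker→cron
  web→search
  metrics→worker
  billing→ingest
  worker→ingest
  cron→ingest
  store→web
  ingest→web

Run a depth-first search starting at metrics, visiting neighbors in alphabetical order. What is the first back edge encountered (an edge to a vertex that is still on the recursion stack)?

DFS from metrics (visiting neighbors in alphabetical order); mark gray on enter, black on exit:
metrics gray
  web gray
    search gray
    search black
  web black
  worker gray
    api gray
      billing gray
        ingest gray
          ingest→web: web black — skip
        ingest black
        billing→search: search black — skip
      billing black
      api→metrics: metrics is gray → back edge
First back edge: api → metrics.

api→metrics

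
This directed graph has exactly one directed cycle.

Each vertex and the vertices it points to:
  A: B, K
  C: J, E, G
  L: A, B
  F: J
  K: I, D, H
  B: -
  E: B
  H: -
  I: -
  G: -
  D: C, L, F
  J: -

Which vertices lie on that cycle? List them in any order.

DFS with gray/black marking from K:
K gray
  I gray
  I black
  D gray
    C gray
      J gray
      J black
      E gray
        B gray
        B black
      E black
      G gray
      G black
    C black
    L gray
      A gray
        A→B: B black — skip
        A→K: K is gray → back edge
Back edge closes the cycle K → D → L → A → K; its vertices are {A, D, K, L}.

A, D, K, L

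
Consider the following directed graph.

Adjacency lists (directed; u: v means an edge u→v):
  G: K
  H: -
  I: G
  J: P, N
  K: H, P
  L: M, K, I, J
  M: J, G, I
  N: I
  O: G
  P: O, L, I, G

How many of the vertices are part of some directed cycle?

A vertex is on a directed cycle iff it belongs to a strongly connected component of size ≥ 2 (or has a self-loop).
The vertices on cycles are {G, I, J, K, L, M, N, O, P} — 9 in total.

9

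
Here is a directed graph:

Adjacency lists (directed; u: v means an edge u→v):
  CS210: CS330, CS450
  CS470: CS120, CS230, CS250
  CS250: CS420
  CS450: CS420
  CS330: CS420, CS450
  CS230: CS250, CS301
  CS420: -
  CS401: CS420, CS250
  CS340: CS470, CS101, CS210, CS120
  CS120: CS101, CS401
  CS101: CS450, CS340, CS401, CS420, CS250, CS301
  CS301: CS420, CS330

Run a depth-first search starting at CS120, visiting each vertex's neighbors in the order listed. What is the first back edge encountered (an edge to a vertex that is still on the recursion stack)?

CS470→CS120

DFS from CS120 (visiting each vertex's neighbors in the order listed); mark gray on enter, black on exit:
CS120 gray
  CS101 gray
    CS450 gray
      CS420 gray
      CS420 black
    CS450 black
    CS340 gray
      CS470 gray
        CS470→CS120: CS120 is gray → back edge
First back edge: CS470 → CS120.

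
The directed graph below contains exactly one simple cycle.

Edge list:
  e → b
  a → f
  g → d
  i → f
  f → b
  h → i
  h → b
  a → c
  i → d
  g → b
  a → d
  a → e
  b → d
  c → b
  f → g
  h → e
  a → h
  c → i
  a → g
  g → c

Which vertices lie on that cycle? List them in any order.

c, f, g, i

DFS with gray/black marking from c:
c gray
  i gray
    f gray
      g gray
        g→c: c is gray → back edge
Back edge closes the cycle c → i → f → g → c; its vertices are {c, f, g, i}.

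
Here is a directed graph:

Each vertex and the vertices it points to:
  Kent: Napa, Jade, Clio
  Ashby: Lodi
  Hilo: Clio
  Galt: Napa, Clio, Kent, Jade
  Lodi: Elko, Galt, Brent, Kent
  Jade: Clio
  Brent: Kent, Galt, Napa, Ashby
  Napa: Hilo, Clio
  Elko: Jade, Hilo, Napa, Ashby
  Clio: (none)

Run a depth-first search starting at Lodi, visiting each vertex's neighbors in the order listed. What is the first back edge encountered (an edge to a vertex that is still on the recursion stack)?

Ashby->Lodi

DFS from Lodi (visiting each vertex's neighbors in the order listed); mark gray on enter, black on exit:
Lodi gray
  Elko gray
    Jade gray
      Clio gray
      Clio black
    Jade black
    Hilo gray
      Hilo→Clio: Clio black — skip
    Hilo black
    Napa gray
      Napa→Hilo: Hilo black — skip
      Napa→Clio: Clio black — skip
    Napa black
    Ashby gray
      Ashby→Lodi: Lodi is gray → back edge
First back edge: Ashby → Lodi.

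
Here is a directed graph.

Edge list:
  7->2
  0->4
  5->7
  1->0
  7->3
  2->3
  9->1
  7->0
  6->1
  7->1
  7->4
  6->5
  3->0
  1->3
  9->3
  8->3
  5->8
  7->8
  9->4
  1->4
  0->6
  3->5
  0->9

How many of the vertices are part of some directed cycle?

9

A vertex is on a directed cycle iff it belongs to a strongly connected component of size ≥ 2 (or has a self-loop).
The vertices on cycles are {0, 1, 2, 3, 5, 6, 7, 8, 9} — 9 in total.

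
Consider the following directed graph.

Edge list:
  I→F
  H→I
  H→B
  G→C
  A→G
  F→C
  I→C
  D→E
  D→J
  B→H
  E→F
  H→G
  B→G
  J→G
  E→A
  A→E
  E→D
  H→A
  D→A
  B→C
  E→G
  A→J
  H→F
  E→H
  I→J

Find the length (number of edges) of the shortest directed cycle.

2

For each vertex v, BFS finds the shortest path from v back to v.
The shortest such closed walk is D → E → D, length 2.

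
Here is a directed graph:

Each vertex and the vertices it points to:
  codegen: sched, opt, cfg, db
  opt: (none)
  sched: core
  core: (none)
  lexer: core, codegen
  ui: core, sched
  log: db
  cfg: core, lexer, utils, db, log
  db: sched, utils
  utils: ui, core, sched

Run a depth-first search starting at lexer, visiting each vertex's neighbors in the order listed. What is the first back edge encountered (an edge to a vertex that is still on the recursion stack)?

DFS from lexer (visiting each vertex's neighbors in the order listed); mark gray on enter, black on exit:
lexer gray
  core gray
  core black
  codegen gray
    sched gray
      sched→core: core black — skip
    sched black
    opt gray
    opt black
    cfg gray
      cfg→core: core black — skip
      cfg→lexer: lexer is gray → back edge
First back edge: cfg → lexer.

cfg->lexer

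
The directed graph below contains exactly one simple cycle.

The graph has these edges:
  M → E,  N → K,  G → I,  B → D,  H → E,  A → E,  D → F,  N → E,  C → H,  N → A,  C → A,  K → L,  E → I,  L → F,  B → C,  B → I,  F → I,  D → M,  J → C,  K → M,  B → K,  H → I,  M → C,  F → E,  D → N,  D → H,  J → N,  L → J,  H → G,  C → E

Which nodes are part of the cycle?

J, K, L, N

DFS with gray/black marking from K:
K gray
  L gray
    J gray
      C gray
        E gray
          I gray
          I black
        E black
        A gray
          A→E: E black — skip
        A black
        H gray
          G gray
            G→I: I black — skip
          G black
          H→I: I black — skip
          H→E: E black — skip
        H black
      C black
      N gray
        N→A: A black — skip
        N→E: E black — skip
        N→K: K is gray → back edge
Back edge closes the cycle K → L → J → N → K; its vertices are {J, K, L, N}.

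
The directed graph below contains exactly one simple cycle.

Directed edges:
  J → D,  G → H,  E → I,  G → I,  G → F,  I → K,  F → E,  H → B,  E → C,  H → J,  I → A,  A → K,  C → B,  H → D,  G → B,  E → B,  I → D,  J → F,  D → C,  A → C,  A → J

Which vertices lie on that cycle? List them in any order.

DFS with gray/black marking from I:
I gray
  K gray
  K black
  D gray
    C gray
      B gray
      B black
    C black
  D black
  A gray
    A→K: K black — skip
    J gray
      J→D: D black — skip
      F gray
        E gray
          E→B: B black — skip
          E→C: C black — skip
          E→I: I is gray → back edge
Back edge closes the cycle I → A → J → F → E → I; its vertices are {A, E, F, I, J}.

A, E, F, I, J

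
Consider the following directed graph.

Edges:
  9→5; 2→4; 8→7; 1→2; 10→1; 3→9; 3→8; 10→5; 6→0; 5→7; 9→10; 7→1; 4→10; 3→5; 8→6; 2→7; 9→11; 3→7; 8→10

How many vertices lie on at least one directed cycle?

A vertex is on a directed cycle iff it belongs to a strongly connected component of size ≥ 2 (or has a self-loop).
The vertices on cycles are {1, 2, 4, 5, 7, 10} — 6 in total.

6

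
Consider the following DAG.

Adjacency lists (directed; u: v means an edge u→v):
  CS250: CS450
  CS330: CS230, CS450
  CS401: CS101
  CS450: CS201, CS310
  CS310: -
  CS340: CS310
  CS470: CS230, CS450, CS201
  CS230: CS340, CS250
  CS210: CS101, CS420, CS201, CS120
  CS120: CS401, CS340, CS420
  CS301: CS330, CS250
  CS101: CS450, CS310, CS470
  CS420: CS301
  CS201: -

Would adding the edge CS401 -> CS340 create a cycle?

No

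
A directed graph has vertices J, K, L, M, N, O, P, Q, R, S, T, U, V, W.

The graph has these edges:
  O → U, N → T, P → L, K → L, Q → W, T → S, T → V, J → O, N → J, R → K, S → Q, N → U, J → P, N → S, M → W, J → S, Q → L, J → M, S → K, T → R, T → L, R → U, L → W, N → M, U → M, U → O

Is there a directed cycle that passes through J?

No

J lies on a cycle iff there is a path from J back to itself.
Exploring from J, it never reaches itself; equivalently, its strongly connected component is a singleton.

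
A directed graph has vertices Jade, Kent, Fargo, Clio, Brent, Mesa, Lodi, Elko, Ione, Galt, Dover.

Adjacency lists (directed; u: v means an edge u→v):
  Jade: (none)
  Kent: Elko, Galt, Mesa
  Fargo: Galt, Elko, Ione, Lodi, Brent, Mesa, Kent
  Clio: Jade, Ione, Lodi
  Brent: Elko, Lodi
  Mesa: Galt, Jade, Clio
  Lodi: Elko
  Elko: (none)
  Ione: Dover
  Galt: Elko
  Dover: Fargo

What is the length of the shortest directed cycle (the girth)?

3

For each vertex v, BFS finds the shortest path from v back to v.
The shortest such closed walk is Ione → Dover → Fargo → Ione, length 3.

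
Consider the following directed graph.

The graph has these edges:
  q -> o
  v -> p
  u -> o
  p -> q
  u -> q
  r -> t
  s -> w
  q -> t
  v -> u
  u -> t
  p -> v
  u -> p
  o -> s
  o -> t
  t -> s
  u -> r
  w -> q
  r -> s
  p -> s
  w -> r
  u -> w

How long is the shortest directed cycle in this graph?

For each vertex v, BFS finds the shortest path from v back to v.
The shortest such closed walk is p → v → p, length 2.

2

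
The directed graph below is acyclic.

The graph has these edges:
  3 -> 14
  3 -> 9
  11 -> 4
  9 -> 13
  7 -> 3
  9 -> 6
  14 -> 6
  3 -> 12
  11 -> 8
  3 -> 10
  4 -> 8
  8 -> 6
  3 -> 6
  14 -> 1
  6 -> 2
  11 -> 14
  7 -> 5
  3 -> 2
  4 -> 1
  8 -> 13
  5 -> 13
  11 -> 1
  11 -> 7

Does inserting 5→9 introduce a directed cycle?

No

Adding 5→9 creates a cycle iff 9 can already reach 5.
Explore from 9: no path reaches 5. The graph stays acyclic.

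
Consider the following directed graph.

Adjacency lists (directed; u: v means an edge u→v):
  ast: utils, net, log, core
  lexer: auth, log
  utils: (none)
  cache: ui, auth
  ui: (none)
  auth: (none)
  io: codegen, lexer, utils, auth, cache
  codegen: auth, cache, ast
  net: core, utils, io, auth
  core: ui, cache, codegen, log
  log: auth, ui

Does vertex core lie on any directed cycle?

core is on a cycle iff core can reach itself via ≥1 edge.
core → codegen → ast → core — yes.

Yes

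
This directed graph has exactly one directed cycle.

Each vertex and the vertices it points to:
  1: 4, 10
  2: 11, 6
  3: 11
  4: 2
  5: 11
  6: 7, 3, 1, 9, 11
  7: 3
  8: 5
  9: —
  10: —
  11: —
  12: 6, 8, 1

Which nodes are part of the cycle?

1, 2, 4, 6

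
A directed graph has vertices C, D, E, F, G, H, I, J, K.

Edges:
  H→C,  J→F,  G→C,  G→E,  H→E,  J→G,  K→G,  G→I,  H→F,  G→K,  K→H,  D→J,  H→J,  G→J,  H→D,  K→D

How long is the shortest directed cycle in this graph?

For each vertex v, BFS finds the shortest path from v back to v.
The shortest such closed walk is J → G → J, length 2.

2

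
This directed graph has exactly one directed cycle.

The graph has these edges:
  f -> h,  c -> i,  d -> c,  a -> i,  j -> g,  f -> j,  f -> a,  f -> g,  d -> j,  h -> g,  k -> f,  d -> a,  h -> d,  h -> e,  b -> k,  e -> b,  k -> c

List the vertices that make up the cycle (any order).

DFS with gray/black marking from h:
h gray
  e gray
    b gray
      k gray
        c gray
          i gray
          i black
        c black
        f gray
          a gray
            a→i: i black — skip
          a black
          f→h: h is gray → back edge
Back edge closes the cycle h → e → b → k → f → h; its vertices are {b, e, f, h, k}.

b, e, f, h, k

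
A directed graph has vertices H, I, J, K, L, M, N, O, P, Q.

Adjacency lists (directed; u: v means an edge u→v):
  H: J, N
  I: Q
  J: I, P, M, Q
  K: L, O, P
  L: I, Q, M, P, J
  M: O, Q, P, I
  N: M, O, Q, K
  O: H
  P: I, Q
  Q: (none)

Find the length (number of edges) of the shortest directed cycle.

3

For each vertex v, BFS finds the shortest path from v back to v.
The shortest such closed walk is O → H → N → O, length 3.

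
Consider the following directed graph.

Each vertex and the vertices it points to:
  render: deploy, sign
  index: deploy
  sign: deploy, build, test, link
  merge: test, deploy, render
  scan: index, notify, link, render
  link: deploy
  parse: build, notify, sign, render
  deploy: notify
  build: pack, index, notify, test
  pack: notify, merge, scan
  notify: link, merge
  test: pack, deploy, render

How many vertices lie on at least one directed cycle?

11

A vertex is on a directed cycle iff it belongs to a strongly connected component of size ≥ 2 (or has a self-loop).
The vertices on cycles are {link, pack, scan, sign, test, build, index, merge, deploy, notify, render} — 11 in total.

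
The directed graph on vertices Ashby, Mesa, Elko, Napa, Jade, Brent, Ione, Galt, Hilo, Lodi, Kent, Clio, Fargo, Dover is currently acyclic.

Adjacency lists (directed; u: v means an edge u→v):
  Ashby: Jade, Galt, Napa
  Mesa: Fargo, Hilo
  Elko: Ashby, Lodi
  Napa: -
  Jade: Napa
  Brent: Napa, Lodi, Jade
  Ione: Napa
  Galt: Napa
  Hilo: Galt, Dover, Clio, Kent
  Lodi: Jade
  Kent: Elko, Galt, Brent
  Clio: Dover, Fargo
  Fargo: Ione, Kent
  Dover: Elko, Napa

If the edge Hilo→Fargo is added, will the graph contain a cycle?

No

Adding Hilo→Fargo creates a cycle iff Fargo can already reach Hilo.
Explore from Fargo: no path reaches Hilo. The graph stays acyclic.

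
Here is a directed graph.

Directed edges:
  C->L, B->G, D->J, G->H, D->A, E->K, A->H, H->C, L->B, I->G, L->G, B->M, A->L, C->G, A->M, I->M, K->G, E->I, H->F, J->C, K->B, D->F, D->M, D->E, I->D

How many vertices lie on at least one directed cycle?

A vertex is on a directed cycle iff it belongs to a strongly connected component of size ≥ 2 (or has a self-loop).
The vertices on cycles are {B, C, D, E, G, H, I, L} — 8 in total.

8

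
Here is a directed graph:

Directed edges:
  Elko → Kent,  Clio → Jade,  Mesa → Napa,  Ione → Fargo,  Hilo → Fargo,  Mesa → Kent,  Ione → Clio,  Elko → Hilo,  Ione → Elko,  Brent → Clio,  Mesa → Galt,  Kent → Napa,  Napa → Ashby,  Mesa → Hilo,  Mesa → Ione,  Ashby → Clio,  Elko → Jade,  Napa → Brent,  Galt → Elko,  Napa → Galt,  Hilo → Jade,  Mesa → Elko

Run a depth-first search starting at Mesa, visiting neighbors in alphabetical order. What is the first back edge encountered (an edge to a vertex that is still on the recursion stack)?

DFS from Mesa (visiting neighbors in alphabetical order); mark gray on enter, black on exit:
Mesa gray
  Elko gray
    Hilo gray
      Fargo gray
      Fargo black
      Jade gray
      Jade black
    Hilo black
    Elko→Jade: Jade black — skip
    Kent gray
      Napa gray
        Ashby gray
          Clio gray
            Clio→Jade: Jade black — skip
          Clio black
        Ashby black
        Brent gray
          Brent→Clio: Clio black — skip
        Brent black
        Galt gray
          Galt→Elko: Elko is gray → back edge
First back edge: Galt → Elko.

Galt→Elko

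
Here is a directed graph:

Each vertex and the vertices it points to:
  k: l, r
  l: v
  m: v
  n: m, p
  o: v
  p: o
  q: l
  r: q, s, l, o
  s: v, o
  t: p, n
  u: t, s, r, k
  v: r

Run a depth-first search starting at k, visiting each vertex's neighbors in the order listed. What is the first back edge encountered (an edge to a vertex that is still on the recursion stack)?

q→l

DFS from k (visiting each vertex's neighbors in the order listed); mark gray on enter, black on exit:
k gray
  l gray
    v gray
      r gray
        q gray
          q→l: l is gray → back edge
First back edge: q → l.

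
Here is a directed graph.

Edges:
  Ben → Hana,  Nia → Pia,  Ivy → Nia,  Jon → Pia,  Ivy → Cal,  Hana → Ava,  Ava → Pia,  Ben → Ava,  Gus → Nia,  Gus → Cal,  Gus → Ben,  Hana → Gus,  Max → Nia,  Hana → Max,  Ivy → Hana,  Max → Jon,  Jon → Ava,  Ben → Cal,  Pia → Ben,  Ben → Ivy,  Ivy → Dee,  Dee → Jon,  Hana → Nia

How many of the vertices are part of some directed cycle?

A vertex is on a directed cycle iff it belongs to a strongly connected component of size ≥ 2 (or has a self-loop).
The vertices on cycles are {Ava, Ben, Dee, Gus, Ivy, Jon, Max, Nia, Pia, Hana} — 10 in total.

10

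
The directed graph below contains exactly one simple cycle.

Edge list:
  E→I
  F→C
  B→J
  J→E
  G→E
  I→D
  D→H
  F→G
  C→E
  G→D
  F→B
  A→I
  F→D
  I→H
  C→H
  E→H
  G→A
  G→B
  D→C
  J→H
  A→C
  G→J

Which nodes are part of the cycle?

C, D, E, I

DFS with gray/black marking from D:
D gray
  C gray
    H gray
    H black
    E gray
      E→H: H black — skip
      I gray
        I→D: D is gray → back edge
Back edge closes the cycle D → C → E → I → D; its vertices are {C, D, E, I}.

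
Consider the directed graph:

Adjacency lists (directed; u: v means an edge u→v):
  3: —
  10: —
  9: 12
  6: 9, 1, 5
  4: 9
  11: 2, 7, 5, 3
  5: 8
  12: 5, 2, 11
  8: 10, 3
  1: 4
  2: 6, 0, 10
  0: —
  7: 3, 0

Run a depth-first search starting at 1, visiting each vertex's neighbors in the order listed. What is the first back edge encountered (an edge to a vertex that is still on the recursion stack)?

6→9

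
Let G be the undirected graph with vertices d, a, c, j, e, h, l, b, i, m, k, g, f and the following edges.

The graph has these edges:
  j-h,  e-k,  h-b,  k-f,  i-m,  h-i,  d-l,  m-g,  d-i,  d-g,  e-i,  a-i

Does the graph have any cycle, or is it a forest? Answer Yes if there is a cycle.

DFS, tracking each vertex's parent; an edge to a visited non-parent vertex closes a cycle.
Start from k:
visit k (parent –)
  visit f (parent k)
    f–k: parent, skip
  visit e (parent k)
    e–k: parent, skip
    visit i (parent e)
      visit m (parent i)
        visit g (parent m)
          g–m: parent, skip
          visit d (parent g)
            d–g: parent, skip
            d–i: i visited and ≠ parent → cycle
Cycle: i – m – g – d – i.

Yes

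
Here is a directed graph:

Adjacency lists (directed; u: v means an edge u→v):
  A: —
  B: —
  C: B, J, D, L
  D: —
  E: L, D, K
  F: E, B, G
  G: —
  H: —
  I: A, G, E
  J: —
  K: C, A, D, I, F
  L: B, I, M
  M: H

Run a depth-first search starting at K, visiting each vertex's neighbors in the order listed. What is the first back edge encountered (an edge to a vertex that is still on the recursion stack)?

DFS from K (visiting each vertex's neighbors in the order listed); mark gray on enter, black on exit:
K gray
  C gray
    B gray
    B black
    J gray
    J black
    D gray
    D black
    L gray
      L→B: B black — skip
      I gray
        A gray
        A black
        G gray
        G black
        E gray
          E→L: L is gray → back edge
First back edge: E → L.

E->L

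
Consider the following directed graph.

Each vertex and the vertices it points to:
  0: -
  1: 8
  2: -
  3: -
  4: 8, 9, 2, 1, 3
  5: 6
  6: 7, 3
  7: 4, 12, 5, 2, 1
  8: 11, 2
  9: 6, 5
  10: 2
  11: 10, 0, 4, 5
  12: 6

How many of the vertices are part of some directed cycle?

A vertex is on a directed cycle iff it belongs to a strongly connected component of size ≥ 2 (or has a self-loop).
The vertices on cycles are {1, 4, 5, 6, 7, 8, 9, 11, 12} — 9 in total.

9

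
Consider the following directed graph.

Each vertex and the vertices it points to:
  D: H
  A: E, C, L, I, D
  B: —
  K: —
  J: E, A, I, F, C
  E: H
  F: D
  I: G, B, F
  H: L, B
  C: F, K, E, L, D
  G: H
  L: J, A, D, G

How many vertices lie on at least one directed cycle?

A vertex is on a directed cycle iff it belongs to a strongly connected component of size ≥ 2 (or has a self-loop).
The vertices on cycles are {A, C, D, E, F, G, H, I, J, L} — 10 in total.

10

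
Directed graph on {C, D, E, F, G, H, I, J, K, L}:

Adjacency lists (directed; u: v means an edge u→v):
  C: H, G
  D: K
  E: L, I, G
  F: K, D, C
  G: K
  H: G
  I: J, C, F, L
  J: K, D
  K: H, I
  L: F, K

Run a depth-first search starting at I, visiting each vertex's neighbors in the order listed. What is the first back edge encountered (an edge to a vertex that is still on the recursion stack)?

G->K

DFS from I (visiting each vertex's neighbors in the order listed); mark gray on enter, black on exit:
I gray
  J gray
    K gray
      H gray
        G gray
          G→K: K is gray → back edge
First back edge: G → K.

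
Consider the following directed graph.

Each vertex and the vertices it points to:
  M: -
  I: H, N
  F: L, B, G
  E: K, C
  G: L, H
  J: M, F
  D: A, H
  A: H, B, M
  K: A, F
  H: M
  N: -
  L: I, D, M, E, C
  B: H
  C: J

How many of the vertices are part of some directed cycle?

7

A vertex is on a directed cycle iff it belongs to a strongly connected component of size ≥ 2 (or has a self-loop).
The vertices on cycles are {C, E, F, G, J, K, L} — 7 in total.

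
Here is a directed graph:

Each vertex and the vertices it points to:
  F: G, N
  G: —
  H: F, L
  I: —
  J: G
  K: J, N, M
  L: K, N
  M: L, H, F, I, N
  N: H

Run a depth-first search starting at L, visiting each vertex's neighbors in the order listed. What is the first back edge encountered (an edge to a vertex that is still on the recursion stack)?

DFS from L (visiting each vertex's neighbors in the order listed); mark gray on enter, black on exit:
L gray
  K gray
    J gray
      G gray
      G black
    J black
    N gray
      H gray
        F gray
          F→G: G black — skip
          F→N: N is gray → back edge
First back edge: F → N.

F->N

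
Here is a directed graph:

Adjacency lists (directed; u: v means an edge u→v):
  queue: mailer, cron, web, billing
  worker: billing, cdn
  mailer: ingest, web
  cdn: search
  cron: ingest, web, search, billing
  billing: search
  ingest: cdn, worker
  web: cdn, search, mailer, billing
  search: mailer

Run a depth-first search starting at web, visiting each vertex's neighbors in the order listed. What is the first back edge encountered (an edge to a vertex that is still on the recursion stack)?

ingest->cdn

DFS from web (visiting each vertex's neighbors in the order listed); mark gray on enter, black on exit:
web gray
  cdn gray
    search gray
      mailer gray
        ingest gray
          ingest→cdn: cdn is gray → back edge
First back edge: ingest → cdn.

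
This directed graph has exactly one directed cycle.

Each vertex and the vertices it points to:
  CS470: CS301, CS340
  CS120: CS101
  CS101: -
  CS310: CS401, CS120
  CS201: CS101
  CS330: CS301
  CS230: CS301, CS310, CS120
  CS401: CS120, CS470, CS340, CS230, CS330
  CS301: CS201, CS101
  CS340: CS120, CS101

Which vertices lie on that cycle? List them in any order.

CS230, CS310, CS401

DFS with gray/black marking from CS401:
CS401 gray
  CS120 gray
    CS101 gray
    CS101 black
  CS120 black
  CS470 gray
    CS301 gray
      CS201 gray
        CS201→CS101: CS101 black — skip
      CS201 black
      CS301→CS101: CS101 black — skip
    CS301 black
    CS340 gray
      CS340→CS120: CS120 black — skip
      CS340→CS101: CS101 black — skip
    CS340 black
  CS470 black
  CS401→CS340: CS340 black — skip
  CS230 gray
    CS230→CS301: CS301 black — skip
    CS310 gray
      CS310→CS401: CS401 is gray → back edge
Back edge closes the cycle CS401 → CS230 → CS310 → CS401; its vertices are {CS230, CS310, CS401}.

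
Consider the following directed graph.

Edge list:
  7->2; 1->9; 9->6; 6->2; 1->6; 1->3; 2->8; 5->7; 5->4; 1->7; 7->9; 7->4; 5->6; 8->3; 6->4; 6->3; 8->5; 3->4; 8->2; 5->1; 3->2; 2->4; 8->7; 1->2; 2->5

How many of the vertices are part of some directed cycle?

8

A vertex is on a directed cycle iff it belongs to a strongly connected component of size ≥ 2 (or has a self-loop).
The vertices on cycles are {1, 2, 3, 5, 6, 7, 8, 9} — 8 in total.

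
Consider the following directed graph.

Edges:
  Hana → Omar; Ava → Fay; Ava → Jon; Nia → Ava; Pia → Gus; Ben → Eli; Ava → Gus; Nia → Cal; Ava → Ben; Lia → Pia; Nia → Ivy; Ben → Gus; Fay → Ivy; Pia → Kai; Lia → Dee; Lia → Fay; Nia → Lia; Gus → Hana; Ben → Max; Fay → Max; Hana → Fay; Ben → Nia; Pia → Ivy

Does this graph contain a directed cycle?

DFS with white/gray/black marking, starting from Omar:
Omar gray
Omar black
Dee gray
Dee black
Ben gray
  Eli gray
  Eli black
  Max gray
  Max black
  Nia gray
    Cal gray
    Cal black
    Ivy gray
    Ivy black
    Lia gray
      Fay gray
        Fay→Max: Max black — skip
        Fay→Ivy: Ivy black — skip
      Fay black
      Lia→Dee: Dee black — skip
      Pia gray
        Kai gray
        Kai black
        Pia→Ivy: Ivy black — skip
        Gus gray
          Hana gray
            Hana→Omar: Omar black — skip
            Hana→Fay: Fay black — skip
          Hana black
        Gus black
      Pia black
    Lia black
    Ava gray
      Jon gray
      Jon black
      Ava→Fay: Fay black — skip
      Ava→Gus: Gus black — skip
      Ava→Ben: Ben is gray → back edge
Back edge found, so a cycle exists: Ben → Nia → Ava → Ben.

Yes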